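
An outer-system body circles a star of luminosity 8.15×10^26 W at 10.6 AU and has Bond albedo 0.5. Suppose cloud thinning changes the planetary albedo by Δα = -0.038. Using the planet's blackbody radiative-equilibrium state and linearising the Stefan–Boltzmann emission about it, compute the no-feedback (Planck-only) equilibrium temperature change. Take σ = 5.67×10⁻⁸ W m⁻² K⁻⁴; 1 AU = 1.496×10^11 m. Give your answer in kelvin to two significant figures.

1.6 K

Orbital distance: d = 10.6 AU = 1.586×10^12 m.
S = L/(4πd²) = 25.79 W m⁻².
The baseline emission temperature is T_e = 86.84 K.
ΔF = −(S/4)Δα = −(25.79/4)×(-0.038) = 0.2450 W m⁻².
The Planck feedback parameter is 4σT_e³ = 0.1485 W m⁻²/K.
ΔT₀ = ΔF/λ_P = 0.2450/0.1485 = 1.65 K.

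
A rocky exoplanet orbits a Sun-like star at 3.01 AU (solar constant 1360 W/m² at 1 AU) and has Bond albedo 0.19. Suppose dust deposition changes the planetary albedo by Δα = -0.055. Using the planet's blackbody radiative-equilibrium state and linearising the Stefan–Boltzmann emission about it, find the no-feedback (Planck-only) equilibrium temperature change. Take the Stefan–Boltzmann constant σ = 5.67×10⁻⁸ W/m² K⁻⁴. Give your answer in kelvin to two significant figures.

Flux at the orbit: S = 1360/(3.01)² = 150.1 W/m².
The baseline emission temperature is T_e = 152.2 K.
TOA radiative forcing: ΔF = −S·Δα/4 = −150.1·(-0.055)/4 = 2.064 W/m².
The Planck feedback parameter is 4σT_e³ = 0.7991 W/m²/K.
ΔT₀ = ΔF/λ_P = 2.064/0.7991 = 2.58 K.

2.6 kelvin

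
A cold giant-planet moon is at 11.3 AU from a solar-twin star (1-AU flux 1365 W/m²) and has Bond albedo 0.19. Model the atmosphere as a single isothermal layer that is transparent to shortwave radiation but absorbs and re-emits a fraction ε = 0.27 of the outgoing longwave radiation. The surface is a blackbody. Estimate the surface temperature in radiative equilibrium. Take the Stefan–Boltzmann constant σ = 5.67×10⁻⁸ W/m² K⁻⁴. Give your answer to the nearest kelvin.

82 kelvin

Flux at the orbit: S = 1365/(11.3)² = 10.69 W/m².
At the top of the atmosphere, σT_e⁴ = S(1−α)/4 = 2.165 W/m², giving T_e = 78.61 K.
The surface balance (absorbed SW + ε·downward IR = σT_s⁴) with T_a⁴ = T_s⁴/2 reduces to T_s = T_e·[2/(2−ε)]^¼ = 81.51 K.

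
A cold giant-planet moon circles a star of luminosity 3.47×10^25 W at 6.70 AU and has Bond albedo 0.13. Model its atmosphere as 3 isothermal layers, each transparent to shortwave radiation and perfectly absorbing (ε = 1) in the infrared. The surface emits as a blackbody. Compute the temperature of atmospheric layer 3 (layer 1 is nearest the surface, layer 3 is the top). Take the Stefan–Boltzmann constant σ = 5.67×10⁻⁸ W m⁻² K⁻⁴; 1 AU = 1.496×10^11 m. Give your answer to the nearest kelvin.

57 kelvin

d = 6.70 × 1.496×10^11 m = 1.002×10^12 m.
S = L/(4πd²) = 2.749 W m⁻².
Top-of-atmosphere balance: σT_e⁴ = S(1−α)/4 = 0.5978 W m⁻² → T_e = 56.98 K.
The net upward flux σT_e⁴ is constant between every pair of levels, so T_k⁴ = (N+1−k)T_e⁴.
With k = 3: T_3 = (3+1−3)^¼·56.98 K = 56.98 K.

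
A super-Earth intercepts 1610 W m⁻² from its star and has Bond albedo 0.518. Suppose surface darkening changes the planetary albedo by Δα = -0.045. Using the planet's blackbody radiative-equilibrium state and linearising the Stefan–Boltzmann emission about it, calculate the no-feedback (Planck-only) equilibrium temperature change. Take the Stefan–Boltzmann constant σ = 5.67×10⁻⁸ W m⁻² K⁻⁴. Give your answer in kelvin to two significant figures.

5.6 kelvin

The baseline emission temperature is T_e = 241.9 K.
TOA radiative forcing: ΔF = −S·Δα/4 = −1610·(-0.045)/4 = 18.11 W m⁻².
Planck response: λ_P = 4σT_e³ = 4·5.67×10⁻⁸·(241.9)³ = 3.209 W m⁻²/K.
So ΔT₀ = 18.11/3.209 = 5.64 K.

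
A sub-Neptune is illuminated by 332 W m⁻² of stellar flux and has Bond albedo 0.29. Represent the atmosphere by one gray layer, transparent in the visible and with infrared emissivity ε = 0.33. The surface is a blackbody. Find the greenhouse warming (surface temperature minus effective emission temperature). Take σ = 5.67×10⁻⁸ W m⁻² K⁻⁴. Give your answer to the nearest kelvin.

At the top of the atmosphere, σT_e⁴ = S(1−α)/4 = 58.93 W m⁻², giving T_e = 179.6 K.
For a single slab of emissivity ε, T_s⁴ = 2T_e⁴/(2−ε); thus T_s = 179.6·(1.198)^(1/4) = 187.8 K.
The atmosphere warms the surface by 8.280 K.

8 K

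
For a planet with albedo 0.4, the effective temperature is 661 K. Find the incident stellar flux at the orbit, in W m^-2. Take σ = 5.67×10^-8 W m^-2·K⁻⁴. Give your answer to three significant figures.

72200 W m^-2

Invert the energy balance for S: S = 4σT⁴/(1−α).
The emitted flux is σT⁴ = 10820 W m^-2.
So S = 4×10820/(1−0.4) = 72160 W m^-2.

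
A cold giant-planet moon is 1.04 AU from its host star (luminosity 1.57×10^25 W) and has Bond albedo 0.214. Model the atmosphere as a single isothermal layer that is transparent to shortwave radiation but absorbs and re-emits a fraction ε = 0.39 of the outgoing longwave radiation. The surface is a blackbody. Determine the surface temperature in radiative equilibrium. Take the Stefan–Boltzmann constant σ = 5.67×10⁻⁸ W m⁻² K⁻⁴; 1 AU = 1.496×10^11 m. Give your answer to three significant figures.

122 K

Orbital distance: d = 1.04 AU = 1.556×10^11 m.
Spreading L over a sphere of radius d: S = 1.57×10^25/(4π·1.56×10^11²) = 51.61 W m⁻².
The planet radiates to space at T_e = [S(1−α)/(4σ)]^(1/4) = 115.6 K.
The surface balance (absorbed SW + ε·downward IR = σT_s⁴) with T_a⁴ = T_s⁴/2 reduces to T_s = T_e·[2/(2−ε)]^¼ = 122.1 K.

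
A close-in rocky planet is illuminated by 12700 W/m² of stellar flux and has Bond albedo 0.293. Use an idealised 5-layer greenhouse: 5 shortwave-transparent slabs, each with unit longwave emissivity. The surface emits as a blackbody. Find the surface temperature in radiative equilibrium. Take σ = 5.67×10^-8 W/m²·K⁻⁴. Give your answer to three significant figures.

698 K

OLR = S(1−α)/4 = 2245 W/m²; the top layer radiates at T_e = 446.1 K.
With N = 5 opaque layers, T_s = (N+1)^(1/4)·T_e = 6^(1/4)·446.1 = 698.1 K.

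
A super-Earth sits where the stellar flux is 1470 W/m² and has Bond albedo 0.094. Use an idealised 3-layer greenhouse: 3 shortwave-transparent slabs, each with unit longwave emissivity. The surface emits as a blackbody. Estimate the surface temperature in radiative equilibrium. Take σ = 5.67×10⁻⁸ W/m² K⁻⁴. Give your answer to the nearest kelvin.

391 K

The effective emission temperature is T_e = [S(1−α)/(4σ)]^¼ = 276.8 K.
With N = 3 opaque layers, T_s = (N+1)^(1/4)·T_e = 4^(1/4)·276.8 = 391.5 K.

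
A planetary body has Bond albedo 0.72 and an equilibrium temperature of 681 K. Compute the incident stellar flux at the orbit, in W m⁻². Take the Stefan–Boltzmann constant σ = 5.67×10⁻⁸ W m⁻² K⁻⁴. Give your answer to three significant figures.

1.74×10^5 W m⁻²

From S(1−α)/4 = σT⁴: S = 4σT⁴/(1−α).
σT⁴ = 5.67×10⁻⁸·(681)⁴ = 12190 W m⁻².
So S = 4×12190/(1−0.72) = 1.742×10^5 W m⁻².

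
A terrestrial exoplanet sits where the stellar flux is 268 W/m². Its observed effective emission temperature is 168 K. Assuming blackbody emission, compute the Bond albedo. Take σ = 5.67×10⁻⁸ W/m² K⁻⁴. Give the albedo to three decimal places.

0.326

From σT⁴ = S(1−α)/4 we invert for α: 1−α = 4σT⁴/S.
4σT⁴ = 4·5.67×10⁻⁸·(168)⁴ = 180.7 W/m².
Hence α = 1 − 180.7/268.0 = 0.3259.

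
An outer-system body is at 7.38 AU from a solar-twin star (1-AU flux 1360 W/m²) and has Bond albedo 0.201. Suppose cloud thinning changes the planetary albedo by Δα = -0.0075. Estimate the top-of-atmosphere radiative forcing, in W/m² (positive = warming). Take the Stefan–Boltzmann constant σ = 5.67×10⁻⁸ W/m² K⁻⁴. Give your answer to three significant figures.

Flux at the orbit: S = 1360/(7.38)² = 24.97 W/m².
The change in absorbed flux is Δ[S(1−α)/4] = −SΔα/4 = 0.04682 W/m².

0.0468 W/m²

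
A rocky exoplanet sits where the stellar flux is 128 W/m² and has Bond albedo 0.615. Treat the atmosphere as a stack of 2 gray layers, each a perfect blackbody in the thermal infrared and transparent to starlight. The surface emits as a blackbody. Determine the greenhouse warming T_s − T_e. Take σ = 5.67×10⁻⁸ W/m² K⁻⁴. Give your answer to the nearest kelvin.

The effective emission temperature is T_e = [S(1−α)/(4σ)]^¼ = 121.4 K.
Surface: T_s = (3)^¼·T_e = 159.8 K.
Warming: T_s − T_e = 38.37 K.

38 kelvin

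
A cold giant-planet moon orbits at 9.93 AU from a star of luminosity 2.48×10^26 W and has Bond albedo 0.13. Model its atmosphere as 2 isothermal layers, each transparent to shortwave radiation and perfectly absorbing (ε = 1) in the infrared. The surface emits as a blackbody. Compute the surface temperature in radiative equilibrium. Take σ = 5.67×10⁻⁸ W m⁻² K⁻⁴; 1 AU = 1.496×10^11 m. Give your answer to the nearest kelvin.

d = 9.93 × 1.496×10^11 m = 1.486×10^12 m.
S = L/(4πd²) = 8.943 W m⁻².
The effective emission temperature is T_e = [S(1−α)/(4σ)]^¼ = 76.53 K.
Layer-by-layer balance gives σT_s⁴ = (N+1)σT_e⁴, so T_s = 3^¼·76.53 = 100.7 K.

101 kelvin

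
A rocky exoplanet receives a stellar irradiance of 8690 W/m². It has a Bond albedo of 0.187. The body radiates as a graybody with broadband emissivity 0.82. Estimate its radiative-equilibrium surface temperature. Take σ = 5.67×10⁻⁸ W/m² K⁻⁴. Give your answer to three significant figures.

The planet absorbs (1−α)S over its disc πR² and re-emits over 4πR², so the mean absorbed flux is (1−0.187)·8690/4 = 1766 W/m².
Equating to εσT⁴ with ε = 0.82: T = (1766/0.82σ)^(1/4) = 441.5 K.

441 K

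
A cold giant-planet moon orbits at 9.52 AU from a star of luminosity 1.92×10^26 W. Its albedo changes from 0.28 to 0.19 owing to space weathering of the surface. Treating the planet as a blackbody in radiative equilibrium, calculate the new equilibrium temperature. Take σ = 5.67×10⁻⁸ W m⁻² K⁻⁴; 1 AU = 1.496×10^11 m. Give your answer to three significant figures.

Orbital distance: d = 9.52 AU = 1.424×10^12 m.
Flux at the orbit: S = L/(4πd²) = 1.92×10^26/(4π·(1.42×10^12)²) = 7.533 W m⁻².
With the new albedo, S(1−α₂)/4 = 1.525 W m⁻², so T₂ = 72.02 K.

72.0 K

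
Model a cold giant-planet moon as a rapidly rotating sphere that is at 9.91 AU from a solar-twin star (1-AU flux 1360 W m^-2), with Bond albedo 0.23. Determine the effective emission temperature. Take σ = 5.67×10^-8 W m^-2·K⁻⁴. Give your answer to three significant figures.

Flux at the orbit: S = 1360/(9.91)² = 13.85 W m^-2.
Averaging over the sphere, the absorbed flux is S(1−α)/4 = 2.666 W m^-2.
Balancing against σT⁴: T = (2.666/5.67×10⁻⁸)^(1/4) = 82.81 K.

82.8 K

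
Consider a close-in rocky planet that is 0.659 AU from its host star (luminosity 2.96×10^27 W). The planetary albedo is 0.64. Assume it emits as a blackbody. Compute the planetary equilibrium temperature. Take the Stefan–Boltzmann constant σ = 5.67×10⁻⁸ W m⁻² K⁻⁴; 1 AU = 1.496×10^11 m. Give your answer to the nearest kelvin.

Orbital distance: d = 0.659 AU = 9.859×10^10 m.
Flux at the orbit: S = L/(4πd²) = 2.96×10^27/(4π·(9.86×10^10)²) = 24240 W m⁻².
Absorbed flux (global mean): S(1−α)/4 = 24240·0.36/4 = 2181 W m⁻².
Set σT⁴ = 2181 → T = (2181/σ)^(1/4) = 442.9 K.

443 kelvin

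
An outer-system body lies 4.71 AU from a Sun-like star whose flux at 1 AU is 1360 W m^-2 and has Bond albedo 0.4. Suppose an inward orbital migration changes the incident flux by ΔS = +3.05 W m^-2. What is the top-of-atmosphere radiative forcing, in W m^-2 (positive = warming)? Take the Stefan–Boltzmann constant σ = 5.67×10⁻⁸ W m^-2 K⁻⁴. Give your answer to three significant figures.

0.457 W m^-2

By the inverse-square law, S = 1360/4.71² = 61.31 W m^-2.
TOA radiative forcing: ΔF = (1−α)ΔS/4 = 0.6·(+3.05)/4 = 0.4575 W m^-2.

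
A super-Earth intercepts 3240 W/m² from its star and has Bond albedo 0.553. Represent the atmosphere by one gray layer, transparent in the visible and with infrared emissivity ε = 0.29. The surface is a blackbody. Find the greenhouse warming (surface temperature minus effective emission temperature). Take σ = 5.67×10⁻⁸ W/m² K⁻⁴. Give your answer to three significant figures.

11.3 kelvin

At the top of the atmosphere, σT_e⁴ = S(1−α)/4 = 362.1 W/m², giving T_e = 282.7 K.
Surface balance with a leaky layer gives σT_s⁴ = σT_e⁴·2/(2−ε), so T_s = T_e·[2/(2−0.29)]^(1/4) = 294.0 K.
T_s − T_e = 294.0 − 282.7 = 11.29 K.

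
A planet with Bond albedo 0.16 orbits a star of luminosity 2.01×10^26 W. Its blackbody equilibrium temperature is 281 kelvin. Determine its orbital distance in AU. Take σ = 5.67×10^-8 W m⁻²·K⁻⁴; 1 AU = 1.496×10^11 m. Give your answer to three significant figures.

0.652 AU

Required flux: S = 4σT⁴/(1−α) = 1683 W m⁻².
Then d = [L/(4πS)]^(1/2) = 9.748×10^10 m, i.e. 0.6516 AU.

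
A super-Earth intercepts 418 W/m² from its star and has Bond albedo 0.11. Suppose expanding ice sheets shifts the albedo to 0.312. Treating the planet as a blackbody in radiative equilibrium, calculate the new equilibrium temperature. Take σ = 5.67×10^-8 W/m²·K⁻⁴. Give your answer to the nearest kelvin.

189 K

New equilibrium: T₂ = [(1−0.312)·418.0/(4σ)]^(1/4) = 188.7 K.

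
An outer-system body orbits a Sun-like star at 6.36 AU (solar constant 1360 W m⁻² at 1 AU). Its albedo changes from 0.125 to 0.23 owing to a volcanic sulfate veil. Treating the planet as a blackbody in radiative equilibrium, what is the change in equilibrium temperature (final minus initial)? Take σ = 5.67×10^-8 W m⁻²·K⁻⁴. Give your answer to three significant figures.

-3.36 K

Flux at the orbit: S = 1360/(6.36)² = 33.62 W m⁻².
Initial: T₁ = [S(1−0.125)/(4σ)]^(1/4) = 106.7 K.
With α = 0.23, T₂ = 103.4 K.
ΔT = T₂ − T₁ = -3.357 K.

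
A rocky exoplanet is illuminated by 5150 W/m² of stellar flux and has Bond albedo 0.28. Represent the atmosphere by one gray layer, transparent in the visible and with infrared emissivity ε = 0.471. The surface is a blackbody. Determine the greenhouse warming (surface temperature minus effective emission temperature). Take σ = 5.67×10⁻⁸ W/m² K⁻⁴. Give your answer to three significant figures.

At the top of the atmosphere, σT_e⁴ = S(1−α)/4 = 927.0 W/m², giving T_e = 357.6 K.
For a single slab of emissivity ε, T_s⁴ = 2T_e⁴/(2−ε); thus T_s = 357.6·(1.308)^(1/4) = 382.4 K.
The atmosphere warms the surface by 24.83 K.

24.8 K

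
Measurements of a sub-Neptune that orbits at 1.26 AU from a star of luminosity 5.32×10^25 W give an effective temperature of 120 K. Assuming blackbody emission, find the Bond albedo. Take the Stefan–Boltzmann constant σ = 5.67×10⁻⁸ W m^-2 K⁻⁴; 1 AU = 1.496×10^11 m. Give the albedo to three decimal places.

d = 1.26 × 1.496×10^11 m = 1.885×10^11 m.
Spreading L over a sphere of radius d: S = 5.32×10^25/(4π·1.88×10^11²) = 119.2 W m^-2.
Rearranging the radiative balance, α = 1 − 4σT⁴/S.
σT⁴ = 11.76 W m^-2, so 4σT⁴ = 47.03 W m^-2.
1−α = 47.03/119.2 = 0.3947, so α = 0.6053.

0.605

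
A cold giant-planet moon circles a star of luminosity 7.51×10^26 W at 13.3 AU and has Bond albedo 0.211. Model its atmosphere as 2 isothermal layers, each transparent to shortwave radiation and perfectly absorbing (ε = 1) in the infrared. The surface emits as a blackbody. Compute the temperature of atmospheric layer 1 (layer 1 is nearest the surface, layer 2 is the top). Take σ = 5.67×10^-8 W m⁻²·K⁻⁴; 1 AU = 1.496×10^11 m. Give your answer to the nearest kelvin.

d = 13.3 × 1.496×10^11 m = 1.990×10^12 m.
Flux at the orbit: S = L/(4πd²) = 7.51×10^26/(4π·(1.99×10^12)²) = 15.10 W m⁻².
The effective emission temperature is T_e = [S(1−α)/(4σ)]^¼ = 85.13 K.
Each opaque layer satisfies 2T_j⁴ = T_{j−1}⁴ + T_{j+1}⁴, giving T_k⁴ = (N+1−k)T_e⁴.
With k = 1: T_1 = (2+1−1)^¼·85.13 K = 101.2 K.

101 K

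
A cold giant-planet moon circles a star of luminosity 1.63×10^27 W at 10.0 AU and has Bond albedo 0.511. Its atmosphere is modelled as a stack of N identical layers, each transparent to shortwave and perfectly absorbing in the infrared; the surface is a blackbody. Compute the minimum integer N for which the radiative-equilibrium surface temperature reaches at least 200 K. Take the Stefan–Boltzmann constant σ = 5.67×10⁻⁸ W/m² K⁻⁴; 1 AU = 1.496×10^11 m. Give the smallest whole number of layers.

Orbital distance: d = 10.0 AU = 1.496×10^12 m.
Spreading L over a sphere of radius d: S = 1.63×10^27/(4π·1.50×10^12²) = 57.96 W/m².
The effective emission temperature is T_e = [S(1−α)/(4σ)]^¼ = 105.7 K.
Since T_s⁴ = (N+1)T_e⁴, we need N ≥ (T_s/T_e)⁴ − 1 = 11.804.
Rounding up, N = 12.

12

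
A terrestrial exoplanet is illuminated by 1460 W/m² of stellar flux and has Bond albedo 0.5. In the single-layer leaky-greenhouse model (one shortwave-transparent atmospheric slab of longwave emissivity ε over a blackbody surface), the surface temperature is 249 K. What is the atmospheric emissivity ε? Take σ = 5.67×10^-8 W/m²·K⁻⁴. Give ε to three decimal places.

TOA balance gives T_e = 238.2 K.
T_s⁴ = T_e⁴·2/(2−ε) → ε = 2 − 2(T_e/T_s)⁴ = 2 − 2·(238.2/249)⁴ = 0.3254.

0.325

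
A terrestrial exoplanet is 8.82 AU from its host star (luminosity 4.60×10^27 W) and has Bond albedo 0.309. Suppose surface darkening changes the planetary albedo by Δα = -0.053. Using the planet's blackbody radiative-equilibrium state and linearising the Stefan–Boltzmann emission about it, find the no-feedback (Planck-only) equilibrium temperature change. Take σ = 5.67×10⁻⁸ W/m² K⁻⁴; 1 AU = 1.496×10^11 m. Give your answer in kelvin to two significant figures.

Orbital distance: d = 8.82 AU = 1.319×10^12 m.
S = L/(4πd²) = 210.3 W/m².
The baseline emission temperature is T_e = 159.1 K.
The change in absorbed flux is Δ[S(1−α)/4] = −SΔα/4 = 2.786 W/m².
Linearising σT⁴ gives d(σT⁴)/dT = 4σT_e³ = 0.9132 W/m² per K.
Hence the no-feedback warming is ΔF/(4σT_e³) = 3.05 K.

3.1 K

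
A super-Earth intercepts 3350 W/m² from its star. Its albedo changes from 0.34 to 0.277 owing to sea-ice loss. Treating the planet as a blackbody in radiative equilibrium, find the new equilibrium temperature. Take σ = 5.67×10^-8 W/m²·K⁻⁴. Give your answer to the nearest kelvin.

T₂ = [S(1−α₂)/(4σ)]^(1/4) = [3350·0.723/(4σ)]^(1/4) = 321.5 K.

321 kelvin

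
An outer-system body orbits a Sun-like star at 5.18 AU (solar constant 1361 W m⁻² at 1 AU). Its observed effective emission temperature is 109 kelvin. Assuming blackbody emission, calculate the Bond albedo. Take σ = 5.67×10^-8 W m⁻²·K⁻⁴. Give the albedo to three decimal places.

0.369

Flux at the orbit: S = 1361/(5.18)² = 50.72 W m⁻².
Rearranging the radiative balance, α = 1 − 4σT⁴/S.
4σT⁴ = 4·5.67×10⁻⁸·(109)⁴ = 32.01 W m⁻².
1−α = 32.01/50.72 = 0.6312, so α = 0.3688.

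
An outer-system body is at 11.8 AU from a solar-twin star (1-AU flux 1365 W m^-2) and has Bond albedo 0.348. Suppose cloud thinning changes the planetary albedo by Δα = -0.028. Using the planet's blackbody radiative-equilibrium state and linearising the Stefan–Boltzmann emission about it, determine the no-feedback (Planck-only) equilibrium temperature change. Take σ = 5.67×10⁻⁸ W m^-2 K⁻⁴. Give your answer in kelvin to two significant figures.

0.78 K

Irradiance scales as 1/d², so S = 1365 W m^-2 × (1/11.8)² = 9.803 W m^-2.
Unperturbed T_e = [9.803·(1−0.348)/(4σ)]^¼ = 72.86 K.
ΔF = −(S/4)Δα = −(9.803/4)×(-0.028) = 0.06862 W m^-2.
The Planck feedback parameter is 4σT_e³ = 0.08772 W m^-2/K.
Hence the no-feedback warming is ΔF/(4σT_e³) = 0.782 K.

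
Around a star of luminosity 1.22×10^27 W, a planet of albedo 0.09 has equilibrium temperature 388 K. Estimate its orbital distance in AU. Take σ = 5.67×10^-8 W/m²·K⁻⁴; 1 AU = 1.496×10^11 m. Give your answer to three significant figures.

The flux needed for this T is 4σT⁴/(1−0.09) = 5648 W/m².
From L = 4πd²S, d = √(1.22×10^27/(4π·5648)) = 1.311×10^11 m = 0.8764 AU.

0.876 AU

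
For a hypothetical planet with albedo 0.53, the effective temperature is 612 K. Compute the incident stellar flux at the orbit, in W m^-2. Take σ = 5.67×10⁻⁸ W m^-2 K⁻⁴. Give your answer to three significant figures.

Invert the energy balance for S: S = 4σT⁴/(1−α).
σT⁴ = 5.67×10⁻⁸·(612)⁴ = 7954 W m^-2.
S = 4·7954/0.47 = 67690 W m^-2.

67700 W m^-2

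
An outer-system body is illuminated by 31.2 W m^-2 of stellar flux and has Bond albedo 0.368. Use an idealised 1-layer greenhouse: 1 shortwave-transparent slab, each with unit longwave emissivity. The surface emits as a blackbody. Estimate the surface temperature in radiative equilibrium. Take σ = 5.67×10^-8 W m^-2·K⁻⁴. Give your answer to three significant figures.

OLR = S(1−α)/4 = 4.930 W m^-2; the top layer radiates at T_e = 96.56 K.
With N = 1 opaque layers, T_s = (N+1)^(1/4)·T_e = 2^(1/4)·96.56 = 114.8 K.

115 kelvin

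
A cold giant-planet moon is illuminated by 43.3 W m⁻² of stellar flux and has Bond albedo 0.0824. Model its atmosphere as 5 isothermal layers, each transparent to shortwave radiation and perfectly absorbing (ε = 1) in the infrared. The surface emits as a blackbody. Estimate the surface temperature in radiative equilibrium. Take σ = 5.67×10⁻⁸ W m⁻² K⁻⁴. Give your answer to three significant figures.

OLR = S(1−α)/4 = 9.933 W m⁻²; the top layer radiates at T_e = 115.0 K.
Layer-by-layer balance gives σT_s⁴ = (N+1)σT_e⁴, so T_s = 6^¼·115.0 = 180.1 K.

180 K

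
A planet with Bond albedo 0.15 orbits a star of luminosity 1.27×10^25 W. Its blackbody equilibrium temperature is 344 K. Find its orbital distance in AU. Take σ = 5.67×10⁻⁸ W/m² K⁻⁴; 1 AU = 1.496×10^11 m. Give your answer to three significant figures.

Required flux: S = 4σT⁴/(1−α) = 3736 W/m².
Then d = [L/(4πS)]^(1/2) = 1.645×10^10 m, i.e. 0.1099 AU.

0.110 AU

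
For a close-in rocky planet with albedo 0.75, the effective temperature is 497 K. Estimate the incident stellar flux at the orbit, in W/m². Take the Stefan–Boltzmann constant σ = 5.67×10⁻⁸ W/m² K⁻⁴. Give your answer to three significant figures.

55400 W/m²

From S(1−α)/4 = σT⁴: S = 4σT⁴/(1−α).
σT⁴ = 5.67×10⁻⁸·(497)⁴ = 3459 W/m².
So S = 4×3459/(1−0.75) = 55350 W/m².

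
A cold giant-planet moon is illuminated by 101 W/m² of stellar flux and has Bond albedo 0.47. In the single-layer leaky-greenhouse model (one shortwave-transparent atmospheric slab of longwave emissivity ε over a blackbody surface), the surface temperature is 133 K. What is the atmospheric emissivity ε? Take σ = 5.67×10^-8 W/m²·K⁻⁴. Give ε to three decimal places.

0.491

TOA balance gives T_e = 123.9 K.
T_s⁴ = T_e⁴·2/(2−ε) → ε = 2 − 2(T_e/T_s)⁴ = 2 − 2·(123.9/133)⁴ = 0.4914.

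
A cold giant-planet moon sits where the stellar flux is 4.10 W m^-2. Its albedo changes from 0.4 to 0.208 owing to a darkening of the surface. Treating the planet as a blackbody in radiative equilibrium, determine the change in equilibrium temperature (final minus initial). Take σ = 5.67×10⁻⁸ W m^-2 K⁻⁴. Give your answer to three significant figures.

4.12 K

Before: T₁ = [4.100·0.6/(4σ)]^(1/4) = 57.39 K.
With α = 0.208, T₂ = 61.51 K.
ΔT = T₂ − T₁ = 4.125 K.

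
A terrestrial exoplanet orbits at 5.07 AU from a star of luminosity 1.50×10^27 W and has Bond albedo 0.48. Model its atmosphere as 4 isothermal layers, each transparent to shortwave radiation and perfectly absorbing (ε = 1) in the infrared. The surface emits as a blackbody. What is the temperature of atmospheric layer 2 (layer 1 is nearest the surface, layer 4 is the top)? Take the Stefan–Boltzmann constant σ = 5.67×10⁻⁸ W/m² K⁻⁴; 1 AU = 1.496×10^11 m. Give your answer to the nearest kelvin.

194 K

d = 5.07 × 1.496×10^11 m = 7.585×10^11 m.
S = L/(4πd²) = 207.5 W/m².
Top-of-atmosphere balance: σT_e⁴ = S(1−α)/4 = 26.97 W/m² → T_e = 147.7 K.
In the N-layer model, layer k (counted from the surface) has T_k = (N+1−k)^(1/4)·T_e.
With k = 2: T_2 = (4+1−2)^¼·147.7 K = 194.4 K.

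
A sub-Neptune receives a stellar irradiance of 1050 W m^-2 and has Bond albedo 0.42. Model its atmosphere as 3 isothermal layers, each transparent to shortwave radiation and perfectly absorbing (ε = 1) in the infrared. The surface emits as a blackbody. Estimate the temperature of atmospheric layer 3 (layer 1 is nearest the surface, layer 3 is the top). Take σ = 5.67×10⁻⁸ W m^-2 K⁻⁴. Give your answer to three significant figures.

228 kelvin

OLR = S(1−α)/4 = 152.3 W m^-2; the top layer radiates at T_e = 227.6 K.
Each opaque layer satisfies 2T_j⁴ = T_{j−1}⁴ + T_{j+1}⁴, giving T_k⁴ = (N+1−k)T_e⁴.
With k = 3: T_3 = (3+1−3)^¼·227.6 K = 227.6 K.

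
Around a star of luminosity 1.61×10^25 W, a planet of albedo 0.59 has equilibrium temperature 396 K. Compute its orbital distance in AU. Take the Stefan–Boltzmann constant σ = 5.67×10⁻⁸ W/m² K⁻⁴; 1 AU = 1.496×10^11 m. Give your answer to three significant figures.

0.0649 AU

Required flux: S = 4σT⁴/(1−α) = 13600 W/m².
Then d = [L/(4πS)]^(1/2) = 9.705×10^9 m, i.e. 0.06487 AU.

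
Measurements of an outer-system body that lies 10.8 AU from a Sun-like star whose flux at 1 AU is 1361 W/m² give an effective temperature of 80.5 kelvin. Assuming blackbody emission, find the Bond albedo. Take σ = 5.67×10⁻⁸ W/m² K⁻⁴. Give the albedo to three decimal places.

0.184

By the inverse-square law, S = 1361/10.8² = 11.67 W/m².
From σT⁴ = S(1−α)/4 we invert for α: 1−α = 4σT⁴/S.
4σT⁴ = 4·5.67×10⁻⁸·(80.5)⁴ = 9.524 W/m².
1−α = 9.524/11.67 = 0.8162, so α = 0.1838.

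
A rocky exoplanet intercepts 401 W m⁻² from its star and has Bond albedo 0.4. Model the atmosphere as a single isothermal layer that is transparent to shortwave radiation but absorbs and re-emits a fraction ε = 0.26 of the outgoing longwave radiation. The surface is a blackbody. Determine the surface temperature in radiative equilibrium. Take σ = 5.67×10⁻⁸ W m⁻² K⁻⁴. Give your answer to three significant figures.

187 K

Effective emission temperature (TOA balance): σT_e⁴ = S(1−α)/4 = 60.15 W m⁻² → T_e = 180.5 K.
The surface balance (absorbed SW + ε·downward IR = σT_s⁴) with T_a⁴ = T_s⁴/2 reduces to T_s = T_e·[2/(2−ε)]^¼ = 186.9 K.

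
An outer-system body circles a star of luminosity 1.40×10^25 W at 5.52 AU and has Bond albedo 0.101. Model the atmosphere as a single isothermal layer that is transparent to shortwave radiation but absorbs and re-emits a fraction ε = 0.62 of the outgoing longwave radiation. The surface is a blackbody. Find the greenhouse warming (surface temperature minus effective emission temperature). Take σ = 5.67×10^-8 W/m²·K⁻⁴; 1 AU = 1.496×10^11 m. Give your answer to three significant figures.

d = 5.52 × 1.496×10^11 m = 8.258×10^11 m.
Spreading L over a sphere of radius d: S = 1.40×10^25/(4π·8.26×10^11²) = 1.634 W/m².
The planet radiates to space at T_e = [S(1−α)/(4σ)]^(1/4) = 50.45 K.
The surface balance (absorbed SW + ε·downward IR = σT_s⁴) with T_a⁴ = T_s⁴/2 reduces to T_s = T_e·[2/(2−ε)]^¼ = 55.35 K.
The atmosphere warms the surface by 4.904 K.

4.90 kelvin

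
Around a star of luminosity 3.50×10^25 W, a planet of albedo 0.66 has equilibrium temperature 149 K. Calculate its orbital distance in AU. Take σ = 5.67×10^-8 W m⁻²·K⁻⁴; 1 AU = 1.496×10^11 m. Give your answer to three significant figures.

0.615 AU

Energy balance gives S = 4σT⁴/(1−α) = 328.8 W m⁻².
Then d = [L/(4πS)]^(1/2) = 9.204×10^10 m, i.e. 0.6152 AU.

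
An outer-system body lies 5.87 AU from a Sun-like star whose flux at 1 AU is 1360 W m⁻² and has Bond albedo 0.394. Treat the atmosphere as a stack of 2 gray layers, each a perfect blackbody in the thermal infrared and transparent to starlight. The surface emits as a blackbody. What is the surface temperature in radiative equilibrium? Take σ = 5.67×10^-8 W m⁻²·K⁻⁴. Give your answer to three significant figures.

By the inverse-square law, S = 1360/5.87² = 39.47 W m⁻².
The effective emission temperature is T_e = [S(1−α)/(4σ)]^¼ = 101.3 K.
Layer-by-layer balance gives σT_s⁴ = (N+1)σT_e⁴, so T_s = 3^¼·101.3 = 133.4 K.

133 kelvin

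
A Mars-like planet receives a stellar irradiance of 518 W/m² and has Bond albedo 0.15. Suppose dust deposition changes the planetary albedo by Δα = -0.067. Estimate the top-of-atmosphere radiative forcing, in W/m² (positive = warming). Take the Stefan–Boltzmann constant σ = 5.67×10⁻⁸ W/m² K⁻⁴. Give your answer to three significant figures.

8.68 W/m²

TOA radiative forcing: ΔF = −S·Δα/4 = −518.0·(-0.067)/4 = 8.677 W/m².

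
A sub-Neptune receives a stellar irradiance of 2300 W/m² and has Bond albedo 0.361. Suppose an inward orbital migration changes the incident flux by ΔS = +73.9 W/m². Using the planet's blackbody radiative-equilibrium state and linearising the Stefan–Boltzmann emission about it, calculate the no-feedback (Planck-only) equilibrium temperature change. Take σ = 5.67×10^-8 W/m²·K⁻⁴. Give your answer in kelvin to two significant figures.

2.3 kelvin

Unperturbed T_e = [2300·(1−0.361)/(4σ)]^¼ = 283.7 K.
TOA radiative forcing: ΔF = (1−α)ΔS/4 = 0.639·(+73.9)/4 = 11.81 W/m².
The Planck feedback parameter is 4σT_e³ = 5.180 W/m²/K.
So ΔT₀ = 11.81/5.180 = 2.28 K.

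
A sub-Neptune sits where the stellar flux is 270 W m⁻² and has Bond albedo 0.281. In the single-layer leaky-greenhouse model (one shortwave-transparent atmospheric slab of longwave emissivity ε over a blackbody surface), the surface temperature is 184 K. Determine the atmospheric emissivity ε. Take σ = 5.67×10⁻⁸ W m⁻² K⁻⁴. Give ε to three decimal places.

0.506

First, T_e = [270.0·(1−0.281)/(4σ)]^(1/4) = 171.0 K.
T_s⁴ = T_e⁴·2/(2−ε) → ε = 2 − 2(T_e/T_s)⁴ = 2 − 2·(171.0/184)⁴ = 0.5065.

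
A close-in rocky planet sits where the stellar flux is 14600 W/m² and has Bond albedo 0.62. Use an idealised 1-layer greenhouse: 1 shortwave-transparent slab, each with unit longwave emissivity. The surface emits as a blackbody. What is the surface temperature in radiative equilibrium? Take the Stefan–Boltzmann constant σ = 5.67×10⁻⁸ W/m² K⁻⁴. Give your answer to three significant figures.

OLR = S(1−α)/4 = 1387 W/m²; the top layer radiates at T_e = 395.5 K.
Layer-by-layer balance gives σT_s⁴ = (N+1)σT_e⁴, so T_s = 2^¼·395.5 = 470.3 K.

470 K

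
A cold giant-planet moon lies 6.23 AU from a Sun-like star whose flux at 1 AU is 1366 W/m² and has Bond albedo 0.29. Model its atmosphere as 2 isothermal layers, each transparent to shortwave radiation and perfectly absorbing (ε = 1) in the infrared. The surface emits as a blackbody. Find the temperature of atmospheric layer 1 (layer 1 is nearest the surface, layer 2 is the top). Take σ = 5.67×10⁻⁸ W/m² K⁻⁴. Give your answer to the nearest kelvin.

122 K

Flux at the orbit: S = 1366/(6.23)² = 35.19 W/m².
The effective emission temperature is T_e = [S(1−α)/(4σ)]^¼ = 102.5 K.
The net upward flux σT_e⁴ is constant between every pair of levels, so T_k⁴ = (N+1−k)T_e⁴.
With k = 1: T_1 = (2+1−1)^¼·102.5 K = 121.8 K.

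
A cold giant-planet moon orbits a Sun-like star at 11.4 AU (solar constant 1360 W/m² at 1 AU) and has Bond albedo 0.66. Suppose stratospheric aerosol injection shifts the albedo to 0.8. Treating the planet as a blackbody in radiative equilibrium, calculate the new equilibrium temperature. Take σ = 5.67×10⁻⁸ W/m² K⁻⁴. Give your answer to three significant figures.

Irradiance scales as 1/d², so S = 1360 W/m² × (1/11.4)² = 10.46 W/m².
T₂ = [S(1−α₂)/(4σ)]^(1/4) = [10.46·0.2/(4σ)]^(1/4) = 55.12 K.

55.1 kelvin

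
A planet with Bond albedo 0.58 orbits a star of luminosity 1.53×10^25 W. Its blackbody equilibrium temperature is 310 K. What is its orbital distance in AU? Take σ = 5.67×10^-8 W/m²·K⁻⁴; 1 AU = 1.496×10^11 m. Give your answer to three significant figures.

0.104 AU

Energy balance gives S = 4σT⁴/(1−α) = 4987 W/m².
Then d = [L/(4πS)]^(1/2) = 1.563×10^10 m, i.e. 0.1044 AU.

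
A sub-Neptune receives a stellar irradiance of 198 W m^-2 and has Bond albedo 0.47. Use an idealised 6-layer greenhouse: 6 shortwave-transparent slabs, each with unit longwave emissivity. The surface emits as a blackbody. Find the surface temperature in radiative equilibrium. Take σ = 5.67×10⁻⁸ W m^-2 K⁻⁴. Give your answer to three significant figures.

239 K

OLR = S(1−α)/4 = 26.24 W m^-2; the top layer radiates at T_e = 146.7 K.
With N = 6 opaque layers, T_s = (N+1)^(1/4)·T_e = 7^(1/4)·146.7 = 238.6 K.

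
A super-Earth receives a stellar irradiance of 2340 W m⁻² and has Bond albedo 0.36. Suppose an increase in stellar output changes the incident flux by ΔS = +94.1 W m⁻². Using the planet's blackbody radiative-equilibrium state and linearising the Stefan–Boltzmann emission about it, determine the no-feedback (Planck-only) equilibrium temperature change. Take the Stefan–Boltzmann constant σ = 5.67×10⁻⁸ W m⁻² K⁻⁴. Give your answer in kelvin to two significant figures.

The baseline emission temperature is T_e = 285.1 K.
TOA radiative forcing: ΔF = (1−α)ΔS/4 = 0.64·(+94.1)/4 = 15.06 W m⁻².
Linearising σT⁴ gives d(σT⁴)/dT = 4σT_e³ = 5.254 W m⁻² per K.
Hence the no-feedback warming is ΔF/(4σT_e³) = 2.87 K.

2.9 K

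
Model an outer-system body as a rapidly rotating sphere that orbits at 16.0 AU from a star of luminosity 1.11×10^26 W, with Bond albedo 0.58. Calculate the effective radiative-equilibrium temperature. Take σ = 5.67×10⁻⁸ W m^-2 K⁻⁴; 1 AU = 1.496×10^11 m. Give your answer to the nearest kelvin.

41 K

Orbital distance: d = 16.0 AU = 2.394×10^12 m.
S = L/(4πd²) = 1.542 W m^-2.
Absorbed flux (global mean): S(1−α)/4 = 1.542·0.42/4 = 0.1619 W m^-2.
Balancing against σT⁴: T = (0.1619/5.67×10⁻⁸)^(1/4) = 41.11 K.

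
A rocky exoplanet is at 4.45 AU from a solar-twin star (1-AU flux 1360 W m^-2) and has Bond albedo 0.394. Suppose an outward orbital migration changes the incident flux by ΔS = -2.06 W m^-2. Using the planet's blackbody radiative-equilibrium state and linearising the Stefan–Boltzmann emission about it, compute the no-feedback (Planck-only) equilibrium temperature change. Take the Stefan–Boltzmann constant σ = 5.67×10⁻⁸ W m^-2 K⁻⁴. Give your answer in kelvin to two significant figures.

Irradiance scales as 1/d², so S = 1360 W m^-2 × (1/4.45)² = 68.68 W m^-2.
The baseline emission temperature is T_e = 116.4 K.
ΔF = Δ[S(1−α)]/4 = (1−0.394)·-2.06/4 = -0.3121 W m^-2.
The Planck feedback parameter is 4σT_e³ = 0.3576 W m^-2/K.
So ΔT₀ = -0.3121/0.3576 = -0.873 K.

-0.87 K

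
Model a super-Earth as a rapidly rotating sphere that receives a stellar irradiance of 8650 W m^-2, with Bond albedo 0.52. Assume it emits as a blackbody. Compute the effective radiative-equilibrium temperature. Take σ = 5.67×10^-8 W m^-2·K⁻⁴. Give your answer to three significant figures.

The planet absorbs (1−α)S over its disc πR² and re-emits over 4πR², so the mean absorbed flux is (1−0.52)·8650/4 = 1038 W m^-2.
Set σT⁴ = 1038 → T = (1038/σ)^(1/4) = 367.8 K.

368 K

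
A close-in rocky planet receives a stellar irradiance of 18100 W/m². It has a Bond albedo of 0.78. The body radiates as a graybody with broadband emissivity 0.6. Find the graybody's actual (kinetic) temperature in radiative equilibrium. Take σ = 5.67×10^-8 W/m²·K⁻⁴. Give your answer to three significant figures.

The planet absorbs (1−α)S over its disc πR² and re-emits over 4πR², so the mean absorbed flux is (1−0.78)·18100/4 = 995.5 W/m².
Equating to εσT⁴ with ε = 0.6: T = (995.5/0.6σ)^(1/4) = 413.6 K.

414 K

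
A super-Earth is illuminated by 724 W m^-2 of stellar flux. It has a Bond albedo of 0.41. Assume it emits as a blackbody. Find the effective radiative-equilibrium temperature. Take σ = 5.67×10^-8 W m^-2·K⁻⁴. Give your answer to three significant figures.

Averaging over the sphere, the absorbed flux is S(1−α)/4 = 106.8 W m^-2.
In equilibrium σT⁴ equals this, so T = 208.3 K.

208 K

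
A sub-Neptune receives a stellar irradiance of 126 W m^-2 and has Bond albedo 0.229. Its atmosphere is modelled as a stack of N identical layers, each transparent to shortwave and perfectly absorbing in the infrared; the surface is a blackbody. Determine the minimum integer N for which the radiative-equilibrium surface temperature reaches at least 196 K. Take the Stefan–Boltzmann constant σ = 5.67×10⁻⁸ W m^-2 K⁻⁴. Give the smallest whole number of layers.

Top-of-atmosphere balance: σT_e⁴ = S(1−α)/4 = 24.29 W m^-2 → T_e = 143.9 K.
Need (N+1)T_e⁴ ≥ T_s⁴, i.e. N+1 ≥ (196/143.9)⁴ = 3.445.
The minimum whole number is N = 3.

3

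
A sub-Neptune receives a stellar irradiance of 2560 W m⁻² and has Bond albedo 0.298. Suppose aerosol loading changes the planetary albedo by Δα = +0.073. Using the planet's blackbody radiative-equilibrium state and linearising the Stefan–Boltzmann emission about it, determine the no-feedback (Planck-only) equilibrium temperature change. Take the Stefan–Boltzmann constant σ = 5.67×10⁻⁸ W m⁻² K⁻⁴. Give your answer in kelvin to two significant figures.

The baseline emission temperature is T_e = 298.4 K.
TOA radiative forcing: ΔF = −S·Δα/4 = −2560·(+0.073)/4 = -46.72 W m⁻².
Planck response: λ_P = 4σT_e³ = 4·5.67×10⁻⁸·(298.4)³ = 6.023 W m⁻²/K.
ΔT₀ = ΔF/λ_P = -46.72/6.023 = -7.76 K.

-7.8 kelvin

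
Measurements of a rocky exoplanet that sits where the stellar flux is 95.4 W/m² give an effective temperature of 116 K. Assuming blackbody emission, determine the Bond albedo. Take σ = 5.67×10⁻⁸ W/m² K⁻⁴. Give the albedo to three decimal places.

Rearranging the radiative balance, α = 1 − 4σT⁴/S.
σT⁴ = 10.27 W/m², so 4σT⁴ = 41.07 W/m².
1−α = 41.07/95.40 = 0.4305, so α = 0.5695.

0.570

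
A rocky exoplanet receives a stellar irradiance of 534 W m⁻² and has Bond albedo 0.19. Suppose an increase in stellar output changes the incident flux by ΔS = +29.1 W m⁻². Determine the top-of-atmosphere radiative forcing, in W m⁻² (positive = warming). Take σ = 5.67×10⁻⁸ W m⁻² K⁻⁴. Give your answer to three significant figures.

TOA radiative forcing: ΔF = (1−α)ΔS/4 = 0.81·(+29.1)/4 = 5.893 W m⁻².

5.89 W m⁻²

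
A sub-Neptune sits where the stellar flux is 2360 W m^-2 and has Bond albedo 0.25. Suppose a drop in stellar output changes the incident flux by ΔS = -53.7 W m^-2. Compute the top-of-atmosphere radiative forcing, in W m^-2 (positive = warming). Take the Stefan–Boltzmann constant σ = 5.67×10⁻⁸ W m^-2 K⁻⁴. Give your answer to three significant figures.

-10.1 W m^-2

TOA radiative forcing: ΔF = (1−α)ΔS/4 = 0.75·(-53.7)/4 = -10.07 W m^-2.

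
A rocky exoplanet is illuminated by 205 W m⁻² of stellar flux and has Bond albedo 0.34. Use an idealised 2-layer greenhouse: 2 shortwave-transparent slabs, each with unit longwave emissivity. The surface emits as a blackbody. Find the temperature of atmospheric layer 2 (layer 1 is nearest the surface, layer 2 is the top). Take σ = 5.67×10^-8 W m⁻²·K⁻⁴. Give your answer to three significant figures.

156 kelvin

OLR = S(1−α)/4 = 33.82 W m⁻²; the top layer radiates at T_e = 156.3 K.
Each opaque layer satisfies 2T_j⁴ = T_{j−1}⁴ + T_{j+1}⁴, giving T_k⁴ = (N+1−k)T_e⁴.
With k = 2: T_2 = (2+1−2)^¼·156.3 K = 156.3 K.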